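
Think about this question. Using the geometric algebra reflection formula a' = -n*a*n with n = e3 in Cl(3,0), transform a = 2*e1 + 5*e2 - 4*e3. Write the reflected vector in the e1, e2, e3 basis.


Reflection formula: a' = -n*a*n, with n = e3 (unit vector, n^2 = 1).
For reflection through hyperplane perp to e3:
The component along e3 flips sign, others stay.
a = (2, 5, -4)
a' = (2, 5, 4)
a' = 2*e1 + 5*e2 + 4*e3


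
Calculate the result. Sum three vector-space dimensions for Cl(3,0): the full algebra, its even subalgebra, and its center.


n = 3 + 0 = 3
Total dim = 2^3 = 8
Even subalgebra dim = 2^2 = 4
n is odd, so center dim = 2
Sum = 8 + 4 + 2 = 14


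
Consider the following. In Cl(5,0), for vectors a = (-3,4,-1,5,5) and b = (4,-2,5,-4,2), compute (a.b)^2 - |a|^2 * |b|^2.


a . b = (-3)*4 + 4*(-2) + (-1)*5 + 5*(-4) + 5*2
= -12 + (-8) + (-5) + (-20) + 10 = -35
|a|^2 = (-3)^2 + 4^2 + (-1)^2 + 5^2 + 5^2 = 76
|b|^2 = 4^2 + (-2)^2 + 5^2 + (-4)^2 + 2^2 = 65
(a.b)^2 = (-35)^2 = 1225
|a|^2 * |b|^2 = 76 * 65 = 4940
Result = 1225 - 4940 = -3715


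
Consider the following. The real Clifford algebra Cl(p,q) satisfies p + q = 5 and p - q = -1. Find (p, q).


We need p + q = 5 and p - q = -1.
Adding: 2p = 5 + (-1) = 4, so p = 2.
Then q = 5 - 2 = 3.
(p, q) = (2, 3)


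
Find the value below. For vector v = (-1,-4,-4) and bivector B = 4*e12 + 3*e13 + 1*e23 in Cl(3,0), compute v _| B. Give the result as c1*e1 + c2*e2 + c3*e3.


Left contraction v _| B = <vB>_1 (grade-1 part of the geometric product vB).
Using e1_|e12 = e2, e2_|e12 = -e1, e1_|e13 = e3, e3_|e13 = -e1, e2_|e23 = e3, e3_|e23 = -e2:
e1 coeff: -v2*b12 - v3*b13 = -(-4)*(4) - (-4)*(3) = 28
e2 coeff: v1*b12 - v3*b23 = (-1)*(4) - (-4)*(1) = 0
e3 coeff: v1*b13 + v2*b23 = (-1)*(3) + (-4)*(1) = -7
v _| B = 28*e1 + 0*e2 - 7*e3


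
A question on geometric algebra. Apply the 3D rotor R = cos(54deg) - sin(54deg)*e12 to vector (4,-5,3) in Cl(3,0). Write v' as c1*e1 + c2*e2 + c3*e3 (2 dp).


Rotor R = cos(54deg) - sin(54deg)*e12
Rotation angle theta = 2 * 54 = 108 degrees in the e12 plane (e1 -> e2).
The component perpendicular to the plane (e3) is invariant: v'_3 = v3 = 3.00
cos(108deg) = -0.3090, sin(108deg) = 0.9511
v'_1 = v1*cos(theta) - v2*sin(theta) = 4*(-0.3090) - (-5)*0.9511 = 3.52
v'_2 = v1*sin(theta) + v2*cos(theta) = 4*0.9511 + (-5)*(-0.3090) = 5.35
v' = 3.52*e1 + 5.35*e2 + 3.00*e3


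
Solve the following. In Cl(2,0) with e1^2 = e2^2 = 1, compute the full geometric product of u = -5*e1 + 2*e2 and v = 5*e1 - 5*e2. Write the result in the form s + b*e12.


Expand: (-5*e1 + 2*e2)(5*e1 - 5*e2)
= (-5)*5*e1e1 + (-5)*(-5)*e1e2 + 2*5*e2e1 + 2*(-5)*e2e2
Using e1^2 = e2^2 = 1, e2e1 = -e1e2:
Scalar part s = (-5)*5 + 2*(-5) = -25 + (-10) = -35
Bivector part b = (-5)*(-5) - 2*5 = 25 - 10 = 15
uv = -35 + 15*e12


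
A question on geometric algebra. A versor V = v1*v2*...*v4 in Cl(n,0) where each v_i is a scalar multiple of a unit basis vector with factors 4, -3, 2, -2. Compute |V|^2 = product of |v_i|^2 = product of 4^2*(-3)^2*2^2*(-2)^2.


Each vector v_i has |v_i|^2 = s_i^2
Squared scales: 4^2 = 16, (-3)^2 = 9, 2^2 = 4, (-2)^2 = 4
|V|^2 = 16 * 9 * 4 * 4
= 2304


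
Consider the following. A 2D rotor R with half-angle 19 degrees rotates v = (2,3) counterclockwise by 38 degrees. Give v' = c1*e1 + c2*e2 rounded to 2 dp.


Rotor R = cos(19deg) - sin(19deg)*e12
Rotation angle theta = 2 * 19 = 38 degrees
v' = R*v*~R rotates v by theta.
cos(38deg) = 0.7880, sin(38deg) = 0.6157
v'_1 = 2*cos(38deg) - 3*sin(38deg)
= 2*0.7880 - 3*0.6157
= -0.27
v'_2 = 2*sin(38deg) + 3*cos(38deg)
= 2*0.6157 + 3*0.7880
= 3.60
v' = -0.27*e1 + 3.60*e2


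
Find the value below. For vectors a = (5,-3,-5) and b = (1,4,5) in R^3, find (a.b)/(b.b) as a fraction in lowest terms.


Projection coefficient = (a . b) / (b . b)
a . b = 5*1 + (-3)*4 + (-5)*5
= 5 + (-12) + (-25) = -32
b . b = 1^2 + 4^2 + 5^2
= 1 + 16 + 25 = 42
Coefficient = -32/42
In lowest terms: -16/21


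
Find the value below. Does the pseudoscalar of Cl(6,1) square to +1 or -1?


The pseudoscalar I = e1...e_n (product of all n generators) of Cl(p,q) satisfies I^2 = (-1)^(q + n(n-1)/2).
p = 6, q = 1, n = p + q = 7
n(n-1)/2 = 7 * 6 / 2 = 21
Exponent = q + n(n-1)/2 = 1 + 21 = 22
I^2 = (-1)^22 = +1


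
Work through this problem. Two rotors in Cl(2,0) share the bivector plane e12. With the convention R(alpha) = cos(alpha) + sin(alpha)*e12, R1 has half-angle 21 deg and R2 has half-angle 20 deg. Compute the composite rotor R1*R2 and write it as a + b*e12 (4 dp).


Same-plane rotors commute and their half-angles add:
R1*R2 = cos(a1 + a2) + sin(a1 + a2)*e12.
a1 + a2 = 21 + 20 = 41 deg
cos(41 deg) = 0.7547
sin(41 deg) = 0.6561
R1*R2 = 0.7547 + 0.6561*e12


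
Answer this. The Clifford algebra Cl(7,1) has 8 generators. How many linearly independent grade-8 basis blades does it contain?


Number of grade-k basis blades in Cl(p,q) with n = p + q is C(n, k).
n = 7 + 1 = 8
C(8, 8) = 8! / (8! * 0!)
= 40320 / (40320 * 1)
= 1


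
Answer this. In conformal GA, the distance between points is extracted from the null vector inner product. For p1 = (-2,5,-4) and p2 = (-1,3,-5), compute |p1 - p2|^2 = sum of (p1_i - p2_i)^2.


p1 - p2 = (-1, 2, 1)
|p1 - p2|^2 = (-1)^2 + 2^2 + 1^2
= 1 + 4 + 1
= 6


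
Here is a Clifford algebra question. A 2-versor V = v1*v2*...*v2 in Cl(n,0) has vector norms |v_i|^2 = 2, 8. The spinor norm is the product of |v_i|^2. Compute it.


Spinor norm N(V) = |v1|^2 * |v2|^2 * ... * |v2|^2
= 2 * 8
Running product: 2, 16
N(V) = 16


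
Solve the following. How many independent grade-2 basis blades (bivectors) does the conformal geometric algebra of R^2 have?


The conformal model of R^2 uses Cl(3,1) with m = 2 + 2 = 4 generators.
Number of grade-2 blades = C(m, 2) = C(4, 2)
= 4*3/2 = 6


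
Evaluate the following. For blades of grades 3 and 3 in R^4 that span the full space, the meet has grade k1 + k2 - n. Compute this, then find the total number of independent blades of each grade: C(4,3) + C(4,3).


Meet grade = grade(A) + grade(B) - n
= 3 + 3 - 4 = 2
C(4,3) = 4
C(4,3) = 4
dim_A + dim_B = 4 + 4 = 8


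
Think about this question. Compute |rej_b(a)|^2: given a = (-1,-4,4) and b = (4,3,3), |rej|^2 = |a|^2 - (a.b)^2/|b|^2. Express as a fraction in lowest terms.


|a|^2 = (-1)^2 + (-4)^2 + 4^2 = 33
|b|^2 = 4^2 + 3^2 + 3^2 = 34
a . b = (-1)*4 + (-4)*3 + 4*3 = -4
(a.b)^2 = (-4)^2 = 16
|rej|^2 = 33 - 16/34
= (1122 - 16)/34
= 1106/34
In lowest terms: 553/17


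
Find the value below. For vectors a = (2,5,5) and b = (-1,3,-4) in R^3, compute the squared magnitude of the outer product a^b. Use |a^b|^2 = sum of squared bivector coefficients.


a wedge b = (a1*b2 - a2*b1)*e12 + (a1*b3 - a3*b1)*e13 + (a2*b3 - a3*b2)*e23
e12 coeff: 2*3 - 5*(-1) = 6 - (-5) = 11
e13 coeff: 2*(-4) - 5*(-1) = -8 - (-5) = -3
e23 coeff: 5*(-4) - 5*3 = -20 - 15 = -35
|a wedge b|^2 = 11^2 + (-3)^2 + (-35)^2
= 121 + 9 + 1225
= 1355


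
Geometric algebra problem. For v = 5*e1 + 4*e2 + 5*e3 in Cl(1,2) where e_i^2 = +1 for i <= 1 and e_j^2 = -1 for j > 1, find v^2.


v^2 = sum of c_i^2 * e_i^2
Positive signature terms (e_i^2 = +1): 5^2 = 25
Negative signature terms (e_j^2 = -1): 4^2 + 5^2 = 41
v^2 = 25 - 41 = -16


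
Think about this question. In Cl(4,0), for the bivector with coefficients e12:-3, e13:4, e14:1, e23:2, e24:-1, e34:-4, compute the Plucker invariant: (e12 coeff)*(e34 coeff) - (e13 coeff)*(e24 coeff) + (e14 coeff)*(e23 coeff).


Plucker relation: af - be + cd
a*f = (-3)*(-4) = 12
b*e = 4*(-1) = -4
c*d = 1*2 = 2
af - be + cd = 12 - (-4) + 2
= 18


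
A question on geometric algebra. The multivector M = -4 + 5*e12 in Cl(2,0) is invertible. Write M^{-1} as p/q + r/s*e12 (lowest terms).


M = -4 + 5*e12, where e12^2 = -1.
Since M commutes with its reverse ~M = a - b*e12, M * ~M = a^2 - b^2*e12^2 = a^2 + b^2.
So M^{-1} = ~M / (a^2 + b^2) = (a - b*e12)/(a^2 + b^2).
a^2 + b^2 = 16 + 25 = 41
Scalar part = -4/41 = -4/41
Bivector coeff = -5/41 = -5/41
M^{-1} = -4/41 - 5/41*e12


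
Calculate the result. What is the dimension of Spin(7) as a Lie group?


Spin(n) double-covers SO(n); both have Lie algebra so(n) of dimension n(n-1)/2.
n = 7
n(n-1) = 7 * 6 = 42
dim Spin(7) = 42/2 = 21


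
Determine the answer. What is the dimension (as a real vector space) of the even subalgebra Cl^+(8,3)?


Even subalgebra dimension = 2^(n-1)
n = 8 + 3 = 11
2^(11 - 1) = 2^10 = 1024
Verification: sum of C(11,k) for even k = 1 + 55 + 330 + 462 + 165 + 11 = 1024
Result = 1024


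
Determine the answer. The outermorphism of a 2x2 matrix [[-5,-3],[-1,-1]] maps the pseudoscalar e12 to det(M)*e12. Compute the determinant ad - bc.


The outermorphism of a linear map f sends e1^e2 to f(e1)^f(e2).
f(e1) = -5*e1 - 1*e2
f(e2) = -3*e1 - 1*e2
f(e1) ^ f(e2) = (-5*e1 - 1*e2) ^ (-3*e1 - 1*e2)
= (-5)*(-1)*e12 + (-1)*(-3)*e21
= (5 - 3)*e12
= 2*e12
Coefficient = 2


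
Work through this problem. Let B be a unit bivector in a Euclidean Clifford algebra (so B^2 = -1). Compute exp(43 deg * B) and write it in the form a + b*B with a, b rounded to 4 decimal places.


For a unit bivector B with B^2 = -1, the exponential series gives
e^(theta*B) = cos(theta) + sin(theta)*B (the GA analogue of Euler's formula).
theta = 43 degrees = 0.750492 rad
cos(43 deg) = 0.7314
sin(43 deg) = 0.6820
exp(theta*B) = 0.7314 + 0.6820*B


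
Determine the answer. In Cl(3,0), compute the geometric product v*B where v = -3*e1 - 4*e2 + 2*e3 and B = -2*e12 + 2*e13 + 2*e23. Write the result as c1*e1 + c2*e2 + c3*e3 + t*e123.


vB has grade-1 (vector) and grade-3 (trivector) parts: vB = (v _| B) + (v ^ B).
Vector part <vB>_1:
  e1: -v2*b12 - v3*b13 = -(-4)*(-2) - (2)*(2) = -12
  e2: v1*b12 - v3*b23 = (-3)*(-2) - (2)*(2) = 2
  e3: v1*b13 + v2*b23 = (-3)*(2) + (-4)*(2) = -14
Trivector part <vB>_3:
  e123: v1*b23 - v2*b13 + v3*b12 = (-3)*(2) - (-4)*(2) + (2)*(-2) = -2
vB = -12*e1 + 2*e2 - 14*e3 - 2*e123


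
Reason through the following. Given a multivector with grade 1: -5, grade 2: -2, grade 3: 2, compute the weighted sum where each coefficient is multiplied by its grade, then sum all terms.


Grade-weighted sum = sum of grade_k * coefficient_k
1*(-5) = -5
2*(-2) = -4
3*2 = 6
Total = -5 + (-4) + 6 = -3


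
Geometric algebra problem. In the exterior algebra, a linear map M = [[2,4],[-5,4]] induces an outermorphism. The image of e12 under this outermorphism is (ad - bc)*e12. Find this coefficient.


The outermorphism of a linear map f sends e1^e2 to f(e1)^f(e2).
f(e1) = 2*e1 - 5*e2
f(e2) = 4*e1 + 4*e2
f(e1) ^ f(e2) = (2*e1 - 5*e2) ^ (4*e1 + 4*e2)
= 2*4*e12 + (-5)*4*e21
= (8 - (-20))*e12
= 28*e12
Coefficient = 28


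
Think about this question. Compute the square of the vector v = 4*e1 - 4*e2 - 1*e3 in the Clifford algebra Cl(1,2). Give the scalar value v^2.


v^2 = sum of c_i^2 * e_i^2
Positive signature terms (e_i^2 = +1): 4^2 = 16
Negative signature terms (e_j^2 = -1): (-4)^2 + (-1)^2 = 17
v^2 = 16 - 17 = -1


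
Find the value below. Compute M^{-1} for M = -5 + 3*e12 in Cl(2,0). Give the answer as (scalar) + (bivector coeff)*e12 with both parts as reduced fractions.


M = -5 + 3*e12, where e12^2 = -1.
Since M commutes with its reverse ~M = a - b*e12, M * ~M = a^2 - b^2*e12^2 = a^2 + b^2.
So M^{-1} = ~M / (a^2 + b^2) = (a - b*e12)/(a^2 + b^2).
a^2 + b^2 = 25 + 9 = 34
Scalar part = -5/34 = -5/34
Bivector coeff = -3/34 = -3/34
M^{-1} = -5/34 - 3/34*e12


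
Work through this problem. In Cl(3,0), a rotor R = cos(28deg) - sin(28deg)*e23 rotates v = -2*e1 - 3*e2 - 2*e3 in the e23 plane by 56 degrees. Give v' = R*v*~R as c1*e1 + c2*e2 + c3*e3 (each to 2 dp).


Rotor R = cos(28deg) - sin(28deg)*e23
Rotation angle theta = 2 * 28 = 56 degrees in the e23 plane (e2 -> e3).
The component perpendicular to the plane (e1) is invariant: v'_1 = v1 = -2.00
cos(56deg) = 0.5592, sin(56deg) = 0.8290
v'_2 = v2*cos(theta) - v3*sin(theta) = -3*0.5592 - (-2)*0.8290 = -0.02
v'_3 = v2*sin(theta) + v3*cos(theta) = -3*0.8290 + (-2)*0.5592 = -3.61
v' = -2.00*e1 - 0.02*e2 - 3.61*e3


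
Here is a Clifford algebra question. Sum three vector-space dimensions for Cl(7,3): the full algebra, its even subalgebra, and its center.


n = 7 + 3 = 10
Total dim = 2^10 = 1024
Even subalgebra dim = 2^9 = 512
n is even, so center dim = 1
Sum = 1024 + 512 + 1 = 1537


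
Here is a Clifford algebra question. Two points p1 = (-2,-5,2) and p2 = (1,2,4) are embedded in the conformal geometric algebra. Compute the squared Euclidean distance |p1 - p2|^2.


p1 - p2 = (-3, -7, -2)
|p1 - p2|^2 = (-3)^2 + (-7)^2 + (-2)^2
= 9 + 49 + 4
= 62


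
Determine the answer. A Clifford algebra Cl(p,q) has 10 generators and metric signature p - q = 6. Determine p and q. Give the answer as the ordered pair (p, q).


We need p + q = 10 and p - q = 6.
Adding: 2p = 10 + 6 = 16, so p = 8.
Then q = 10 - 8 = 2.
(p, q) = (8, 2)


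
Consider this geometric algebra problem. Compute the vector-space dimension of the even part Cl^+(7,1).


Even subalgebra dimension = 2^(n-1)
n = 7 + 1 = 8
2^(8 - 1) = 2^7 = 128
Verification: sum of C(8,k) for even k = 1 + 28 + 70 + 28 + 1 = 128
Result = 128


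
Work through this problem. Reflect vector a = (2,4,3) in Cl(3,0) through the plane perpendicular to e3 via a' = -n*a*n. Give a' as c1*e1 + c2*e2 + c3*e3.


Reflection formula: a' = -n*a*n, with n = e3 (unit vector, n^2 = 1).
For reflection through hyperplane perp to e3:
The component along e3 flips sign, others stay.
a = (2, 4, 3)
a' = (2, 4, -3)
a' = 2*e1 + 4*e2 - 3*e3


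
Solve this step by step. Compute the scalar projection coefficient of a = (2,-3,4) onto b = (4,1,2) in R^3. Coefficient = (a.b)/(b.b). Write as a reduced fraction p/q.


Projection coefficient = (a . b) / (b . b)
a . b = 2*4 + (-3)*1 + 4*2
= 8 + (-3) + 8 = 13
b . b = 4^2 + 1^2 + 2^2
= 16 + 1 + 4 = 21
Coefficient = 13/21
In lowest terms: 13/21


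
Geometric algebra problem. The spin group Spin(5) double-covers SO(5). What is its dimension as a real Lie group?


Spin(n) double-covers SO(n); both have Lie algebra so(n) of dimension n(n-1)/2.
n = 5
n(n-1) = 5 * 4 = 20
dim Spin(5) = 20/2 = 10


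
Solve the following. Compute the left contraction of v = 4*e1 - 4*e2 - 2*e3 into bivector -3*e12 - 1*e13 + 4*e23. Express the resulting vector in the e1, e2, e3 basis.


Left contraction v _| B = <vB>_1 (grade-1 part of the geometric product vB).
Using e1_|e12 = e2, e2_|e12 = -e1, e1_|e13 = e3, e3_|e13 = -e1, e2_|e23 = e3, e3_|e23 = -e2:
e1 coeff: -v2*b12 - v3*b13 = -(-4)*(-3) - (-2)*(-1) = -14
e2 coeff: v1*b12 - v3*b23 = (4)*(-3) - (-2)*(4) = -4
e3 coeff: v1*b13 + v2*b23 = (4)*(-1) + (-4)*(4) = -20
v _| B = -14*e1 - 4*e2 - 20*e3


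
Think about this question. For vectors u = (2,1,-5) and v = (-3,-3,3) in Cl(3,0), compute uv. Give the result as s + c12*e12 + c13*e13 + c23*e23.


In Cl(3,0): e_i^2 = 1, e_ie_j = -e_je_i for i != j.
Scalar part = u . v = 2*(-3) + 1*(-3) + (-5)*3
= -6 + (-3) + (-15) = -24
e12 coeff = 2*(-3) - 1*(-3) = -6 - (-3) = -3
e13 coeff = 2*3 - (-5)*(-3) = 6 - 15 = -9
e23 coeff = 1*3 - (-5)*(-3) = 3 - 15 = -12
uv = -24 - 3*e12 - 9*e13 - 12*e23


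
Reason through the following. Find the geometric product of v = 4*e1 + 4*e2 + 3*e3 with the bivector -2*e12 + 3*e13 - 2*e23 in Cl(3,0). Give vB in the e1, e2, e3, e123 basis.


vB has grade-1 (vector) and grade-3 (trivector) parts: vB = (v _| B) + (v ^ B).
Vector part <vB>_1:
  e1: -v2*b12 - v3*b13 = -(4)*(-2) - (3)*(3) = -1
  e2: v1*b12 - v3*b23 = (4)*(-2) - (3)*(-2) = -2
  e3: v1*b13 + v2*b23 = (4)*(3) + (4)*(-2) = 4
Trivector part <vB>_3:
  e123: v1*b23 - v2*b13 + v3*b12 = (4)*(-2) - (4)*(3) + (3)*(-2) = -26
vB = -1*e1 - 2*e2 + 4*e3 - 26*e123


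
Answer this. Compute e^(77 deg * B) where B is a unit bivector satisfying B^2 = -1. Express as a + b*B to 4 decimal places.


For a unit bivector B with B^2 = -1, the exponential series gives
e^(theta*B) = cos(theta) + sin(theta)*B (the GA analogue of Euler's formula).
theta = 77 degrees = 1.343904 rad
cos(77 deg) = 0.2250
sin(77 deg) = 0.9744
exp(theta*B) = 0.2250 + 0.9744*B


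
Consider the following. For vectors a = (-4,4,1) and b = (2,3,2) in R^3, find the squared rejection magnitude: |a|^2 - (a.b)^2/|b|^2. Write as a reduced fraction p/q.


|a|^2 = (-4)^2 + 4^2 + 1^2 = 33
|b|^2 = 2^2 + 3^2 + 2^2 = 17
a . b = (-4)*2 + 4*3 + 1*2 = 6
(a.b)^2 = 6^2 = 36
|rej|^2 = 33 - 36/17
= (561 - 36)/17
= 525/17
In lowest terms: 525/17


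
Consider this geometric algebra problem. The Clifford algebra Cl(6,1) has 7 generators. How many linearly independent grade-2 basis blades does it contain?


Number of grade-k basis blades in Cl(p,q) with n = p + q is C(n, k).
n = 6 + 1 = 7
C(7, 2) = 7! / (2! * 5!)
= 5040 / (2 * 120)
= 21


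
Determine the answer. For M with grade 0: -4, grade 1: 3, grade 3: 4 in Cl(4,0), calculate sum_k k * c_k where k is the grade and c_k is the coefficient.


Grade-weighted sum = sum of grade_k * coefficient_k
0*(-4) = 0
1*3 = 3
3*4 = 12
Total = 0 + 3 + 12 = 15


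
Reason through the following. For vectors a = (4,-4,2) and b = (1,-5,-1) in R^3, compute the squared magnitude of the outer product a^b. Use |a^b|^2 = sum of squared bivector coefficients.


a wedge b = (a1*b2 - a2*b1)*e12 + (a1*b3 - a3*b1)*e13 + (a2*b3 - a3*b2)*e23
e12 coeff: 4*(-5) - (-4)*1 = -20 - (-4) = -16
e13 coeff: 4*(-1) - 2*1 = -4 - 2 = -6
e23 coeff: (-4)*(-1) - 2*(-5) = 4 - (-10) = 14
|a wedge b|^2 = (-16)^2 + (-6)^2 + 14^2
= 256 + 36 + 196
= 488


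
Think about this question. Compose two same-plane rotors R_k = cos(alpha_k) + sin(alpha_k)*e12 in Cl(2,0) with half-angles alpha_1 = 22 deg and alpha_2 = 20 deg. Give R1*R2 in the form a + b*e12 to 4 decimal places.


Same-plane rotors commute and their half-angles add:
R1*R2 = cos(a1 + a2) + sin(a1 + a2)*e12.
a1 + a2 = 22 + 20 = 42 deg
cos(42 deg) = 0.7431
sin(42 deg) = 0.6691
R1*R2 = 0.7431 + 0.6691*e12


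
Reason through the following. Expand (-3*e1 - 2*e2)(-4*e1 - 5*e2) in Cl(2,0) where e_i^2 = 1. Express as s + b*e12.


Expand: (-3*e1 - 2*e2)(-4*e1 - 5*e2)
= (-3)*(-4)*e1e1 + (-3)*(-5)*e1e2 + (-2)*(-4)*e2e1 + (-2)*(-5)*e2e2
Using e1^2 = e2^2 = 1, e2e1 = -e1e2:
Scalar part s = (-3)*(-4) + (-2)*(-5) = 12 + 10 = 22
Bivector part b = (-3)*(-5) - (-2)*(-4) = 15 - 8 = 7
uv = 22 + 7*e12


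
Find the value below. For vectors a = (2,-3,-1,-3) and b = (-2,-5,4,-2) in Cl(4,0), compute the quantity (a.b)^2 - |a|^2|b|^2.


a . b = 2*(-2) + (-3)*(-5) + (-1)*4 + (-3)*(-2)
= -4 + 15 + (-4) + 6 = 13
|a|^2 = 2^2 + (-3)^2 + (-1)^2 + (-3)^2 = 23
|b|^2 = (-2)^2 + (-5)^2 + 4^2 + (-2)^2 = 49
(a.b)^2 = 13^2 = 169
|a|^2 * |b|^2 = 23 * 49 = 1127
Result = 169 - 1127 = -958


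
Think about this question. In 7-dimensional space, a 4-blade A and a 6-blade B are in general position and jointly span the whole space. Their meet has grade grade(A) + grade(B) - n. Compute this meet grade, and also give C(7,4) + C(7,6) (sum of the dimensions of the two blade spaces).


Meet grade = grade(A) + grade(B) - n
= 4 + 6 - 7 = 3
C(7,4) = 35
C(7,6) = 7
dim_A + dim_B = 35 + 7 = 42


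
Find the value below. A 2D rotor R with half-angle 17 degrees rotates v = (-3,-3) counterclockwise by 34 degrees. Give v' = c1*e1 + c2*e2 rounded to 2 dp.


Rotor R = cos(17deg) - sin(17deg)*e12
Rotation angle theta = 2 * 17 = 34 degrees
v' = R*v*~R rotates v by theta.
cos(34deg) = 0.8290, sin(34deg) = 0.5592
v'_1 = -3*cos(34deg) - (-3)*sin(34deg)
= -3*0.8290 - (-3)*0.5592
= -0.81
v'_2 = -3*sin(34deg) + (-3)*cos(34deg)
= -3*0.5592 + (-3)*0.8290
= -4.16
v' = -0.81*e1 - 4.16*e2


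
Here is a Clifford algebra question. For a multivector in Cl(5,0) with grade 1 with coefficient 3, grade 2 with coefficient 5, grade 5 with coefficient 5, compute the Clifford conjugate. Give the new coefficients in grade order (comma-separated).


Clifford conjugate sign for grade k: (-1)^(k(k+1)/2)
Grade 1: (-1)^(1*2/2) = (-1)^1 = -1, coeff 3 -> -3
Grade 2: (-1)^(2*3/2) = (-1)^3 = -1, coeff 5 -> -5
Grade 5: (-1)^(5*6/2) = (-1)^15 = -1, coeff 5 -> -5
Conjugated coefficients: -3, -5, -5


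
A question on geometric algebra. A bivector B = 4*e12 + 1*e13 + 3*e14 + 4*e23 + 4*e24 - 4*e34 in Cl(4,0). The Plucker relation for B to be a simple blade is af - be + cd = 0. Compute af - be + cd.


Plucker relation: af - be + cd
a*f = 4*(-4) = -16
b*e = 1*4 = 4
c*d = 3*4 = 12
af - be + cd = -16 - 4 + 12
= -8


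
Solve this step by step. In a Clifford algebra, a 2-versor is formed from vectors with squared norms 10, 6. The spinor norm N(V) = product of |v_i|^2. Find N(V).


Spinor norm N(V) = |v1|^2 * |v2|^2 * ... * |v2|^2
= 10 * 6
Running product: 10, 60
N(V) = 60


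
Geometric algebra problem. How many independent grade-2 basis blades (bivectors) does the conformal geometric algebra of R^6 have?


The conformal model of R^6 uses Cl(7,1) with m = 6 + 2 = 8 generators.
Number of grade-2 blades = C(m, 2) = C(8, 2)
= 8*7/2 = 28


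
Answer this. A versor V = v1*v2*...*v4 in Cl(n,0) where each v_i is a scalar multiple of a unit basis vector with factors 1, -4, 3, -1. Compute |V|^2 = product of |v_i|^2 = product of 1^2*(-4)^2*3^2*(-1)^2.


Each vector v_i has |v_i|^2 = s_i^2
Squared scales: 1^2 = 1, (-4)^2 = 16, 3^2 = 9, (-1)^2 = 1
|V|^2 = 1 * 16 * 9 * 1
= 144


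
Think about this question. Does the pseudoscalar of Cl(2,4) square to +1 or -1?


The pseudoscalar I = e1...e_n (product of all n generators) of Cl(p,q) satisfies I^2 = (-1)^(q + n(n-1)/2).
p = 2, q = 4, n = p + q = 6
n(n-1)/2 = 6 * 5 / 2 = 15
Exponent = q + n(n-1)/2 = 4 + 15 = 19
I^2 = (-1)^19 = -1


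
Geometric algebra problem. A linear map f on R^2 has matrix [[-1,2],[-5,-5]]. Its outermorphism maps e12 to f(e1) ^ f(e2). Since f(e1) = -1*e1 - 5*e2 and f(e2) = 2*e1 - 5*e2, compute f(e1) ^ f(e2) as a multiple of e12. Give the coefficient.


The outermorphism of a linear map f sends e1^e2 to f(e1)^f(e2).
f(e1) = -1*e1 - 5*e2
f(e2) = 2*e1 - 5*e2
f(e1) ^ f(e2) = (-1*e1 - 5*e2) ^ (2*e1 - 5*e2)
= (-1)*(-5)*e12 + (-5)*2*e21
= (5 - (-10))*e12
= 15*e12
Coefficient = 15


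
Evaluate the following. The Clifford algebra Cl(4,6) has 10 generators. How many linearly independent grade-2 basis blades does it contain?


Number of grade-k basis blades in Cl(p,q) with n = p + q is C(n, k).
n = 4 + 6 = 10
C(10, 2) = 10! / (2! * 8!)
= 3628800 / (2 * 40320)
= 45


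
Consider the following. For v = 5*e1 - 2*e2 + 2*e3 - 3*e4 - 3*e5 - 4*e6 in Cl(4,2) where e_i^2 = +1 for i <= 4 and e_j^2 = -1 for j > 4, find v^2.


v^2 = sum of c_i^2 * e_i^2
Positive signature terms (e_i^2 = +1): 5^2 + (-2)^2 + 2^2 + (-3)^2 = 42
Negative signature terms (e_j^2 = -1): (-3)^2 + (-4)^2 = 25
v^2 = 42 - 25 = 17


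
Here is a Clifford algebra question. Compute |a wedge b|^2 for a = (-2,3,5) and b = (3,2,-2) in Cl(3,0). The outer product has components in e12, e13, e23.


a wedge b = (a1*b2 - a2*b1)*e12 + (a1*b3 - a3*b1)*e13 + (a2*b3 - a3*b2)*e23
e12 coeff: (-2)*2 - 3*3 = -4 - 9 = -13
e13 coeff: (-2)*(-2) - 5*3 = 4 - 15 = -11
e23 coeff: 3*(-2) - 5*2 = -6 - 10 = -16
|a wedge b|^2 = (-13)^2 + (-11)^2 + (-16)^2
= 169 + 121 + 256
= 546


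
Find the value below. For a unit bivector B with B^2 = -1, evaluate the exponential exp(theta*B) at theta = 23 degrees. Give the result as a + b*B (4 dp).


For a unit bivector B with B^2 = -1, the exponential series gives
e^(theta*B) = cos(theta) + sin(theta)*B (the GA analogue of Euler's formula).
theta = 23 degrees = 0.401426 rad
cos(23 deg) = 0.9205
sin(23 deg) = 0.3907
exp(theta*B) = 0.9205 + 0.3907*B


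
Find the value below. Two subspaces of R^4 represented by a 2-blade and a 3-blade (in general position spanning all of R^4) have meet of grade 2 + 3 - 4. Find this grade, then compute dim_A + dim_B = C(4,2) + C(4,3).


Meet grade = grade(A) + grade(B) - n
= 2 + 3 - 4 = 1
C(4,2) = 6
C(4,3) = 4
dim_A + dim_B = 6 + 4 = 10


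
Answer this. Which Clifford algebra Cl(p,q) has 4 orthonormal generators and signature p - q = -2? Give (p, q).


We need p + q = 4 and p - q = -2.
Adding: 2p = 4 + (-2) = 2, so p = 1.
Then q = 4 - 1 = 3.
(p, q) = (1, 3)


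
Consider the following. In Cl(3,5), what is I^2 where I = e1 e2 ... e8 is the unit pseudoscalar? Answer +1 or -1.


The pseudoscalar I = e1...e_n (product of all n generators) of Cl(p,q) satisfies I^2 = (-1)^(q + n(n-1)/2).
p = 3, q = 5, n = p + q = 8
n(n-1)/2 = 8 * 7 / 2 = 28
Exponent = q + n(n-1)/2 = 5 + 28 = 33
I^2 = (-1)^33 = -1


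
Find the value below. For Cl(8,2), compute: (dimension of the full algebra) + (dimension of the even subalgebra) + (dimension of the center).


n = 8 + 2 = 10
Total dim = 2^10 = 1024
Even subalgebra dim = 2^9 = 512
n is even, so center dim = 1
Sum = 1024 + 512 + 1 = 1537


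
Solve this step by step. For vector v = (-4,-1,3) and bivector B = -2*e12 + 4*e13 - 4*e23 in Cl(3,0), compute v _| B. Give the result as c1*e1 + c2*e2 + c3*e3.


Left contraction v _| B = <vB>_1 (grade-1 part of the geometric product vB).
Using e1_|e12 = e2, e2_|e12 = -e1, e1_|e13 = e3, e3_|e13 = -e1, e2_|e23 = e3, e3_|e23 = -e2:
e1 coeff: -v2*b12 - v3*b13 = -(-1)*(-2) - (3)*(4) = -14
e2 coeff: v1*b12 - v3*b23 = (-4)*(-2) - (3)*(-4) = 20
e3 coeff: v1*b13 + v2*b23 = (-4)*(4) + (-1)*(-4) = -12
v _| B = -14*e1 + 20*e2 - 12*e3


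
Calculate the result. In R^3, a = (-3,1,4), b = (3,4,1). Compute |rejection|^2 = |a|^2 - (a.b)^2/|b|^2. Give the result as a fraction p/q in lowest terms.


|a|^2 = (-3)^2 + 1^2 + 4^2 = 26
|b|^2 = 3^2 + 4^2 + 1^2 = 26
a . b = (-3)*3 + 1*4 + 4*1 = -1
(a.b)^2 = (-1)^2 = 1
|rej|^2 = 26 - 1/26
= (676 - 1)/26
= 675/26
In lowest terms: 675/26


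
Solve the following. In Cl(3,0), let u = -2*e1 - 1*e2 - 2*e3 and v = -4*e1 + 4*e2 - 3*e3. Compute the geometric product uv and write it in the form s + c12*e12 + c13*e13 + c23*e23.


In Cl(3,0): e_i^2 = 1, e_ie_j = -e_je_i for i != j.
Scalar part = u . v = (-2)*(-4) + (-1)*4 + (-2)*(-3)
= 8 + (-4) + 6 = 10
e12 coeff = (-2)*4 - (-1)*(-4) = -8 - 4 = -12
e13 coeff = (-2)*(-3) - (-2)*(-4) = 6 - 8 = -2
e23 coeff = (-1)*(-3) - (-2)*4 = 3 - (-8) = 11
uv = 10 - 12*e12 - 2*e13 + 11*e23


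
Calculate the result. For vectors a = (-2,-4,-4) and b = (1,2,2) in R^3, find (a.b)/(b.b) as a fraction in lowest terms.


Projection coefficient = (a . b) / (b . b)
a . b = (-2)*1 + (-4)*2 + (-4)*2
= -2 + (-8) + (-8) = -18
b . b = 1^2 + 2^2 + 2^2
= 1 + 4 + 4 = 9
Coefficient = -18/9
In lowest terms: -2/1


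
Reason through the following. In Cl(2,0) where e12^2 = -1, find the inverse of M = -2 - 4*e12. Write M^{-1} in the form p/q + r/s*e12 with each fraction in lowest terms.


M = -2 - 4*e12, where e12^2 = -1.
Since M commutes with its reverse ~M = a - b*e12, M * ~M = a^2 - b^2*e12^2 = a^2 + b^2.
So M^{-1} = ~M / (a^2 + b^2) = (a - b*e12)/(a^2 + b^2).
a^2 + b^2 = 4 + 16 = 20
Scalar part = -2/20 = -1/10
Bivector coeff = 4/20 = 1/5
M^{-1} = -1/10 + 1/5*e12


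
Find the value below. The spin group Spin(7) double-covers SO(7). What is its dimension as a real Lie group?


Spin(n) double-covers SO(n); both have Lie algebra so(n) of dimension n(n-1)/2.
n = 7
n(n-1) = 7 * 6 = 42
dim Spin(7) = 42/2 = 21


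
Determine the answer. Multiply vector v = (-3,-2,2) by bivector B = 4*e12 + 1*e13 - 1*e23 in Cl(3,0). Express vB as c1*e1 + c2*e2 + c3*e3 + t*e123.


vB has grade-1 (vector) and grade-3 (trivector) parts: vB = (v _| B) + (v ^ B).
Vector part <vB>_1:
  e1: -v2*b12 - v3*b13 = -(-2)*(4) - (2)*(1) = 6
  e2: v1*b12 - v3*b23 = (-3)*(4) - (2)*(-1) = -10
  e3: v1*b13 + v2*b23 = (-3)*(1) + (-2)*(-1) = -1
Trivector part <vB>_3:
  e123: v1*b23 - v2*b13 + v3*b12 = (-3)*(-1) - (-2)*(1) + (2)*(4) = 13
vB = 6*e1 - 10*e2 - 1*e3 + 13*e123


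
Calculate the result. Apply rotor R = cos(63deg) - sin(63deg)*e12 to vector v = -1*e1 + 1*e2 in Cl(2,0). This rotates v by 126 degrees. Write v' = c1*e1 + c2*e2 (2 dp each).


Rotor R = cos(63deg) - sin(63deg)*e12
Rotation angle theta = 2 * 63 = 126 degrees
v' = R*v*~R rotates v by theta.
cos(126deg) = -0.5878, sin(126deg) = 0.8090
v'_1 = -1*cos(126deg) - 1*sin(126deg)
= -1*(-0.5878) - 1*0.8090
= -0.22
v'_2 = -1*sin(126deg) + 1*cos(126deg)
= -1*0.8090 + 1*(-0.5878)
= -1.40
v' = -0.22*e1 - 1.40*e2


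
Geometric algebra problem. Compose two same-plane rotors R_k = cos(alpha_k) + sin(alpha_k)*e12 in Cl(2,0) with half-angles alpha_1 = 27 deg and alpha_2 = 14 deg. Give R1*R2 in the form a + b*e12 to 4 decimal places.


Same-plane rotors commute and their half-angles add:
R1*R2 = cos(a1 + a2) + sin(a1 + a2)*e12.
a1 + a2 = 27 + 14 = 41 deg
cos(41 deg) = 0.7547
sin(41 deg) = 0.6561
R1*R2 = 0.7547 + 0.6561*e12


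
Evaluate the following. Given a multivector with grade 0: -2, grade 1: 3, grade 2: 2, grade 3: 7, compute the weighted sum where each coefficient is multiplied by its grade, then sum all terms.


Grade-weighted sum = sum of grade_k * coefficient_k
0*(-2) = 0
1*3 = 3
2*2 = 4
3*7 = 21
Total = 0 + 3 + 4 + 21 = 28


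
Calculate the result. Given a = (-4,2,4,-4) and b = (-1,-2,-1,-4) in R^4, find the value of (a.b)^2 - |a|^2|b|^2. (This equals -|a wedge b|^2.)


a . b = (-4)*(-1) + 2*(-2) + 4*(-1) + (-4)*(-4)
= 4 + (-4) + (-4) + 16 = 12
|a|^2 = (-4)^2 + 2^2 + 4^2 + (-4)^2 = 52
|b|^2 = (-1)^2 + (-2)^2 + (-1)^2 + (-4)^2 = 22
(a.b)^2 = 12^2 = 144
|a|^2 * |b|^2 = 52 * 22 = 1144
Result = 144 - 1144 = -1000


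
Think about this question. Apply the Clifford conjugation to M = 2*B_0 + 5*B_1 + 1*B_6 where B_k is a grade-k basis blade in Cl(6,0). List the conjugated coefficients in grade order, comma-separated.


Clifford conjugate sign for grade k: (-1)^(k(k+1)/2)
Grade 0: (-1)^(0*1/2) = (-1)^0 = 1, coeff 2 -> 2
Grade 1: (-1)^(1*2/2) = (-1)^1 = -1, coeff 5 -> -5
Grade 6: (-1)^(6*7/2) = (-1)^21 = -1, coeff 1 -> -1
Conjugated coefficients: 2, -5, -1


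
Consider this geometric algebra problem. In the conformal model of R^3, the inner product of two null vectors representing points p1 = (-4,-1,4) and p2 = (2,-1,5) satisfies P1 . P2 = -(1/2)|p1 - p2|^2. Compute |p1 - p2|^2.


p1 - p2 = (-6, 0, -1)
|p1 - p2|^2 = (-6)^2 + 0^2 + (-1)^2
= 36 + 0 + 1
= 37


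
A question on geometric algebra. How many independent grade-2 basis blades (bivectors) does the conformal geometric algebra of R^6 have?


The conformal model of R^6 uses Cl(7,1) with m = 6 + 2 = 8 generators.
Number of grade-2 blades = C(m, 2) = C(8, 2)
= 8*7/2 = 28


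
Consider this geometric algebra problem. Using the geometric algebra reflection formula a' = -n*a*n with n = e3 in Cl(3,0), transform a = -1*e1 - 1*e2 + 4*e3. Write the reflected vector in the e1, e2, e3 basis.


Reflection formula: a' = -n*a*n, with n = e3 (unit vector, n^2 = 1).
For reflection through hyperplane perp to e3:
The component along e3 flips sign, others stay.
a = (-1, -1, 4)
a' = (-1, -1, -4)
a' = -1*e1 - 1*e2 - 4*e3


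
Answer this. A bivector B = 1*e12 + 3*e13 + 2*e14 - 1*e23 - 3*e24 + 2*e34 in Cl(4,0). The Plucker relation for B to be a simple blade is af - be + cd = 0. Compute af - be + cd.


Plucker relation: af - be + cd
a*f = 1*2 = 2
b*e = 3*(-3) = -9
c*d = 2*(-1) = -2
af - be + cd = 2 - (-9) + (-2)
= 9


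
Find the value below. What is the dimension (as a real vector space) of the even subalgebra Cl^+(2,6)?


Even subalgebra dimension = 2^(n-1)
n = 2 + 6 = 8
2^(8 - 1) = 2^7 = 128
Verification: sum of C(8,k) for even k = 1 + 28 + 70 + 28 + 1 = 128
Result = 128


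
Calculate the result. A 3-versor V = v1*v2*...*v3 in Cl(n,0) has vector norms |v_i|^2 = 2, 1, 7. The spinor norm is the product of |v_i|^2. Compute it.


Spinor norm N(V) = |v1|^2 * |v2|^2 * ... * |v3|^2
= 2 * 1 * 7
Running product: 2, 2, 14
N(V) = 14


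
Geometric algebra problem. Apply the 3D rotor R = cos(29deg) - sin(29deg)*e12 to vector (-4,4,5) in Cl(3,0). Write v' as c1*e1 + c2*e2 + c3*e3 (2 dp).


Rotor R = cos(29deg) - sin(29deg)*e12
Rotation angle theta = 2 * 29 = 58 degrees in the e12 plane (e1 -> e2).
The component perpendicular to the plane (e3) is invariant: v'_3 = v3 = 5.00
cos(58deg) = 0.5299, sin(58deg) = 0.8480
v'_1 = v1*cos(theta) - v2*sin(theta) = -4*0.5299 - 4*0.8480 = -5.51
v'_2 = v1*sin(theta) + v2*cos(theta) = -4*0.8480 + 4*0.5299 = -1.27
v' = -5.51*e1 - 1.27*e2 + 5.00*e3


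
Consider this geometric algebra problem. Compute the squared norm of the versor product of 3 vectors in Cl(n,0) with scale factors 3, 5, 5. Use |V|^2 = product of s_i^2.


Each vector v_i has |v_i|^2 = s_i^2
Squared scales: 3^2 = 9, 5^2 = 25, 5^2 = 25
|V|^2 = 9 * 25 * 25
= 5625


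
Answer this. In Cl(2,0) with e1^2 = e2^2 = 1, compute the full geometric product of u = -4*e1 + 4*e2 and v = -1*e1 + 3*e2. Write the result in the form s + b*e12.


Expand: (-4*e1 + 4*e2)(-1*e1 + 3*e2)
= (-4)*(-1)*e1e1 + (-4)*3*e1e2 + 4*(-1)*e2e1 + 4*3*e2e2
Using e1^2 = e2^2 = 1, e2e1 = -e1e2:
Scalar part s = (-4)*(-1) + 4*3 = 4 + 12 = 16
Bivector part b = (-4)*3 - 4*(-1) = -12 - (-4) = -8
uv = 16 - 8*e12


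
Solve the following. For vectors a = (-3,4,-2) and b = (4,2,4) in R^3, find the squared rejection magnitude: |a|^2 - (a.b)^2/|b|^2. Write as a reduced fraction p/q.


|a|^2 = (-3)^2 + 4^2 + (-2)^2 = 29
|b|^2 = 4^2 + 2^2 + 4^2 = 36
a . b = (-3)*4 + 4*2 + (-2)*4 = -12
(a.b)^2 = (-12)^2 = 144
|rej|^2 = 29 - 144/36
= (1044 - 144)/36
= 900/36
In lowest terms: 25/1


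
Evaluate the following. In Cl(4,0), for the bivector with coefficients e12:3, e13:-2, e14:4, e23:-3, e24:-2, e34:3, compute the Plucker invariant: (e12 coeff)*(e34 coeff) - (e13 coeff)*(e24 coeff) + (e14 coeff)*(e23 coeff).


Plucker relation: af - be + cd
a*f = 3*3 = 9
b*e = (-2)*(-2) = 4
c*d = 4*(-3) = -12
af - be + cd = 9 - 4 + (-12)
= -7


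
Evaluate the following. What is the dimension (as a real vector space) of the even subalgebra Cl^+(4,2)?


Even subalgebra dimension = 2^(n-1)
n = 4 + 2 = 6
2^(6 - 1) = 2^5 = 32
Verification: sum of C(6,k) for even k = 1 + 15 + 15 + 1 = 32
Result = 32


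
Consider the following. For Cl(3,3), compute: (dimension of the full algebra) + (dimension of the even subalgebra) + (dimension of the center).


n = 3 + 3 = 6
Total dim = 2^6 = 64
Even subalgebra dim = 2^5 = 32
n is even, so center dim = 1
Sum = 64 + 32 + 1 = 97


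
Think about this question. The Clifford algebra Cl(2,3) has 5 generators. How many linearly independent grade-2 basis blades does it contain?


Number of grade-k basis blades in Cl(p,q) with n = p + q is C(n, k).
n = 2 + 3 = 5
C(5, 2) = 5! / (2! * 3!)
= 120 / (2 * 6)
= 10


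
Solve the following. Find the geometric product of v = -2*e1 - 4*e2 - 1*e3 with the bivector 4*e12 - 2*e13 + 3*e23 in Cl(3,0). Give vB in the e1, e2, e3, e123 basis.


vB has grade-1 (vector) and grade-3 (trivector) parts: vB = (v _| B) + (v ^ B).
Vector part <vB>_1:
  e1: -v2*b12 - v3*b13 = -(-4)*(4) - (-1)*(-2) = 14
  e2: v1*b12 - v3*b23 = (-2)*(4) - (-1)*(3) = -5
  e3: v1*b13 + v2*b23 = (-2)*(-2) + (-4)*(3) = -8
Trivector part <vB>_3:
  e123: v1*b23 - v2*b13 + v3*b12 = (-2)*(3) - (-4)*(-2) + (-1)*(4) = -18
vB = 14*e1 - 5*e2 - 8*e3 - 18*e123


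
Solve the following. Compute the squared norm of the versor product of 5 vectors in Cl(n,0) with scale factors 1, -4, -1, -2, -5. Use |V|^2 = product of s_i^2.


Each vector v_i has |v_i|^2 = s_i^2
Squared scales: 1^2 = 1, (-4)^2 = 16, (-1)^2 = 1, (-2)^2 = 4, (-5)^2 = 25
|V|^2 = 1 * 16 * 1 * 4 * 25
= 1600


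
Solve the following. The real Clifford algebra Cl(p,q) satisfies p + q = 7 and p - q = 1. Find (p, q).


We need p + q = 7 and p - q = 1.
Adding: 2p = 7 + 1 = 8, so p = 4.
Then q = 7 - 4 = 3.
(p, q) = (4, 3)


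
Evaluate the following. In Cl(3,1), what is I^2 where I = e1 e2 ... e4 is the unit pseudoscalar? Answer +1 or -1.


The pseudoscalar I = e1...e_n (product of all n generators) of Cl(p,q) satisfies I^2 = (-1)^(q + n(n-1)/2).
p = 3, q = 1, n = p + q = 4
n(n-1)/2 = 4 * 3 / 2 = 6
Exponent = q + n(n-1)/2 = 1 + 6 = 7
I^2 = (-1)^7 = -1


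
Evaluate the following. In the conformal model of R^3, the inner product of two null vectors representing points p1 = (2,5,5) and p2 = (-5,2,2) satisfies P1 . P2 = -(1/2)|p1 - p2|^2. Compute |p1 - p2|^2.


p1 - p2 = (7, 3, 3)
|p1 - p2|^2 = 7^2 + 3^2 + 3^2
= 49 + 9 + 9
= 67


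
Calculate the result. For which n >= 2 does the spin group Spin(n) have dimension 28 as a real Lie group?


dim Spin(n) = dim so(n) = n(n-1)/2.
Solve n(n-1)/2 = 28, i.e. n^2 - n - 56 = 0.
Discriminant = 1 + 8*28 = 225
n = (1 + sqrt(225))/2 = (1 + 15)/2 = 8


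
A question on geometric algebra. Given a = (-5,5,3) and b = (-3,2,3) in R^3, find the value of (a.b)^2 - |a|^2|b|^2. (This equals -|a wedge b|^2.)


a . b = (-5)*(-3) + 5*2 + 3*3
= 15 + 10 + 9 = 34
|a|^2 = (-5)^2 + 5^2 + 3^2 = 59
|b|^2 = (-3)^2 + 2^2 + 3^2 = 22
(a.b)^2 = 34^2 = 1156
|a|^2 * |b|^2 = 59 * 22 = 1298
Result = 1156 - 1298 = -142


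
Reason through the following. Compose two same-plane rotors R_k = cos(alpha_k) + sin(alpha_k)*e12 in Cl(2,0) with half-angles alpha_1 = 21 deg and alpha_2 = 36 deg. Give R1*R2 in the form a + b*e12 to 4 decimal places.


Same-plane rotors commute and their half-angles add:
R1*R2 = cos(a1 + a2) + sin(a1 + a2)*e12.
a1 + a2 = 21 + 36 = 57 deg
cos(57 deg) = 0.5446
sin(57 deg) = 0.8387
R1*R2 = 0.5446 + 0.8387*e12


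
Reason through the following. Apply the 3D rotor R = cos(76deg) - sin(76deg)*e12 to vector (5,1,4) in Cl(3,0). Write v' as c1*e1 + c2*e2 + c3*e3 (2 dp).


Rotor R = cos(76deg) - sin(76deg)*e12
Rotation angle theta = 2 * 76 = 152 degrees in the e12 plane (e1 -> e2).
The component perpendicular to the plane (e3) is invariant: v'_3 = v3 = 4.00
cos(152deg) = -0.8829, sin(152deg) = 0.4695
v'_1 = v1*cos(theta) - v2*sin(theta) = 5*(-0.8829) - 1*0.4695 = -4.88
v'_2 = v1*sin(theta) + v2*cos(theta) = 5*0.4695 + 1*(-0.8829) = 1.46
v' = -4.88*e1 + 1.46*e2 + 4.00*e3


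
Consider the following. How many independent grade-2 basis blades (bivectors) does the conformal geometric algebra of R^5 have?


The conformal model of R^5 uses Cl(6,1) with m = 5 + 2 = 7 generators.
Number of grade-2 blades = C(m, 2) = C(7, 2)
= 7*6/2 = 21


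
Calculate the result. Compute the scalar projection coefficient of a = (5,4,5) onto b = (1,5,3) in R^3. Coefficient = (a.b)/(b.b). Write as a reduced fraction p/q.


Projection coefficient = (a . b) / (b . b)
a . b = 5*1 + 4*5 + 5*3
= 5 + 20 + 15 = 40
b . b = 1^2 + 5^2 + 3^2
= 1 + 25 + 9 = 35
Coefficient = 40/35
In lowest terms: 8/7


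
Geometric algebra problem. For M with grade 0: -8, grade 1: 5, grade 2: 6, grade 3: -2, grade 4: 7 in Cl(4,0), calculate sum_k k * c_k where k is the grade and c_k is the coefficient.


Grade-weighted sum = sum of grade_k * coefficient_k
0*(-8) = 0
1*5 = 5
2*6 = 12
3*(-2) = -6
4*7 = 28
Total = 0 + 5 + 12 + (-6) + 28 = 39


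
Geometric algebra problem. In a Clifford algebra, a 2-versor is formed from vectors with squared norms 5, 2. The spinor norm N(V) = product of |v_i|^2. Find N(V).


Spinor norm N(V) = |v1|^2 * |v2|^2 * ... * |v2|^2
= 5 * 2
Running product: 5, 10
N(V) = 10


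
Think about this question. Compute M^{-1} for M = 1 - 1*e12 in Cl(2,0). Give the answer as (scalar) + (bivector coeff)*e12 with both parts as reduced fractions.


M = 1 - 1*e12, where e12^2 = -1.
Since M commutes with its reverse ~M = a - b*e12, M * ~M = a^2 - b^2*e12^2 = a^2 + b^2.
So M^{-1} = ~M / (a^2 + b^2) = (a - b*e12)/(a^2 + b^2).
a^2 + b^2 = 1 + 1 = 2
Scalar part = 1/2 = 1/2
Bivector coeff = 1/2 = 1/2
M^{-1} = 1/2 + 1/2*e12


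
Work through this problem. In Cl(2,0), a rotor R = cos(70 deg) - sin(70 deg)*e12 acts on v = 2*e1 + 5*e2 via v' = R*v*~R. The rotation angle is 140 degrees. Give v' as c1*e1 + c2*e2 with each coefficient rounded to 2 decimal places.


Rotor R = cos(70deg) - sin(70deg)*e12
Rotation angle theta = 2 * 70 = 140 degrees
v' = R*v*~R rotates v by theta.
cos(140deg) = -0.7660, sin(140deg) = 0.6428
v'_1 = 2*cos(140deg) - 5*sin(140deg)
= 2*(-0.7660) - 5*0.6428
= -4.75
v'_2 = 2*sin(140deg) + 5*cos(140deg)
= 2*0.6428 + 5*(-0.7660)
= -2.54
v' = -4.75*e1 - 2.54*e2


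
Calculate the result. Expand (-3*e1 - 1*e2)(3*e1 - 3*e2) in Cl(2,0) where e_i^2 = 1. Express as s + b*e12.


Expand: (-3*e1 - 1*e2)(3*e1 - 3*e2)
= (-3)*3*e1e1 + (-3)*(-3)*e1e2 + (-1)*3*e2e1 + (-1)*(-3)*e2e2
Using e1^2 = e2^2 = 1, e2e1 = -e1e2:
Scalar part s = (-3)*3 + (-1)*(-3) = -9 + 3 = -6
Bivector part b = (-3)*(-3) - (-1)*3 = 9 - (-3) = 12
uv = -6 + 12*e12
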